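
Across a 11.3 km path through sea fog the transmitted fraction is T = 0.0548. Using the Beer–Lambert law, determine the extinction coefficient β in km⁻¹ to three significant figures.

0.257 km⁻¹

Beer–Lambert: T = exp(−βL) ⇒ β = −ln(T)/L = −ln(0.0548)/11.3 = 2.9041/11.3 = 0.257 km⁻¹.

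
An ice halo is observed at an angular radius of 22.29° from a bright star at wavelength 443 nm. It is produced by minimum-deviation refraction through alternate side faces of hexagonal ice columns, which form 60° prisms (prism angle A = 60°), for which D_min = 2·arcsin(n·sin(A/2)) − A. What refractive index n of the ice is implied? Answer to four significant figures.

Rearranging: n = sin((D_min + A)/2) / sin(A/2).
(D_min + A)/2 = (22.29° + 60°)/2 = 41.145°.
n = sin 41.145° / sin 30° = 0.6580 / 0.5000 = 1.3159.

1.316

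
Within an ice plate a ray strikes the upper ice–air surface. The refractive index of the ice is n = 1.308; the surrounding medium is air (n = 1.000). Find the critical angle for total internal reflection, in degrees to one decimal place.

sin θ_c = n_air / n = 1.000 / 1.308 = 0.7645.
θ_c = arcsin(0.7645) = 49.86°.

49.9°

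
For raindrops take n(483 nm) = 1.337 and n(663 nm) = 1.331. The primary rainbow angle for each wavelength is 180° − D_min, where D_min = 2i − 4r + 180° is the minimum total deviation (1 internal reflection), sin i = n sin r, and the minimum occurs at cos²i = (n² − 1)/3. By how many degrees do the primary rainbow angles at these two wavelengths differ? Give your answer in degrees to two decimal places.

0.87°

At 483 nm (n = 1.337): cos²i = 0.26252 → i = 59.178°, r = 39.964°, D_min = 138.500°, rainbow angle = 41.500°.
At 663 nm (n = 1.331): cos²i = 0.25719 → i = 59.527°, r = 40.356°, D_min = 137.630°, rainbow angle = 42.370°.
Angular width = |41.500° − 42.370°| = 0.870°.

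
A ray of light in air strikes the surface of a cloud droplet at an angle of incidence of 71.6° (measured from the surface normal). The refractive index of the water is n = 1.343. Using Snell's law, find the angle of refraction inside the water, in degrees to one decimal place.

Snell: sin θ_r = sin θ_i / n = sin 71.6° / 1.343 = 0.9489 / 1.343 = 0.7065.
θ_r = arcsin(0.7065) = 44.95°.

45.0°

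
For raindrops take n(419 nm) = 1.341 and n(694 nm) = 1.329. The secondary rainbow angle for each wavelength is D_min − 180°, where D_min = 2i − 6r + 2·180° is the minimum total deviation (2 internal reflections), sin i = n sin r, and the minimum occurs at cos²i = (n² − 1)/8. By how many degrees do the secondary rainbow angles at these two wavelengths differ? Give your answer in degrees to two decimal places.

At 419 nm (n = 1.341): cos²i = 0.09979 → i = 71.586°, r = 45.034°, D_min = 232.966°, rainbow angle = 52.966°.
At 694 nm (n = 1.329): cos²i = 0.09578 → i = 71.972°, r = 45.685°, D_min = 229.837°, rainbow angle = 49.837°.
Angular width = |52.966° − 49.837°| = 3.129°.

3.13°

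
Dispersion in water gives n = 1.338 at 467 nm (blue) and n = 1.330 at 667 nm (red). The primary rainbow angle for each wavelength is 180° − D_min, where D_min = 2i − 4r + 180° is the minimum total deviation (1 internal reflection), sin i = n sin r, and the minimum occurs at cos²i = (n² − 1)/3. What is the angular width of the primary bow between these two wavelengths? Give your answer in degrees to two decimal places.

1.16°

At 467 nm (n = 1.338): cos²i = 0.26341 → i = 59.120°, r = 39.899°, D_min = 138.643°, rainbow angle = 41.357°.
At 667 nm (n = 1.330): cos²i = 0.25630 → i = 59.585°, r = 40.422°, D_min = 137.484°, rainbow angle = 42.516°.
Angular width = |41.357° − 42.516°| = 1.160°.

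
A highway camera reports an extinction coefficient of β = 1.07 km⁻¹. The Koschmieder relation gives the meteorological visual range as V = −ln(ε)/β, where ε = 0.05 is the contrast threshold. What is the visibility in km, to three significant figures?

V = −ln(0.05) / 1.07 = 2.996 / 1.07 = 2.7997 km.

2.80 km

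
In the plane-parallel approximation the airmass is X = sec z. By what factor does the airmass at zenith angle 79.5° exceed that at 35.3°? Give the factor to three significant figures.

X(79.5°)/X(35.3°) = sec 79.5° / sec 35.3° = cos 35.3° / cos 79.5° = 0.8161/0.1822 = 4.4785.

4.48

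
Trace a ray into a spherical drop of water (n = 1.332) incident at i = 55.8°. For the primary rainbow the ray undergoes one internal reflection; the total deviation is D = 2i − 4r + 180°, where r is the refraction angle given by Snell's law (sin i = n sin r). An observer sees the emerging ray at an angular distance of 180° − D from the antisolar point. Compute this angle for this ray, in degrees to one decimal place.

sin r = sin 55.8° / 1.332 = 0.8271/1.332 = 0.6209; r = 38.38°.
D = 2·55.8° − 4·38.38° + 180° = 111.60° − 153.54° + 180° = 138.06°.
Angle from antisolar point = 180° − D = 41.94°.

41.9°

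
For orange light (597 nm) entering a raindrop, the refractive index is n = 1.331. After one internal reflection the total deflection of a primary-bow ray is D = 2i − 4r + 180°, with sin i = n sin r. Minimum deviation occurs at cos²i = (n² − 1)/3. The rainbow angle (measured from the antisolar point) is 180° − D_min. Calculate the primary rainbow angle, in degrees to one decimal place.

42.4°

cos²i = (1.77156 − 1)/3 = 0.25719; i = arccos(0.50714) = 59.527°.
sin r = sin 59.527°/1.331 = 0.64753; r = 40.356°.
D_min = 2·59.527° − 4·40.356° + 180° = 137.630°.
Rainbow angle = 180° − D_min = 42.370°.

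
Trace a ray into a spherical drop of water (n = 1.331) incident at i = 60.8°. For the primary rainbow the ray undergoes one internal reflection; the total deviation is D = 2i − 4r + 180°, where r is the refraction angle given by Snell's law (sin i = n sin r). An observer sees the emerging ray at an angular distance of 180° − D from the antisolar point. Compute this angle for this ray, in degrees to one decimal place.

42.3°

sin r = sin 60.8° / 1.331 = 0.8729/1.331 = 0.6558; r = 40.98°.
D = 2·60.8° − 4·40.98° + 180° = 121.60° − 163.93° + 180° = 137.67°.
Angle from antisolar point = 180° − D = 42.33°.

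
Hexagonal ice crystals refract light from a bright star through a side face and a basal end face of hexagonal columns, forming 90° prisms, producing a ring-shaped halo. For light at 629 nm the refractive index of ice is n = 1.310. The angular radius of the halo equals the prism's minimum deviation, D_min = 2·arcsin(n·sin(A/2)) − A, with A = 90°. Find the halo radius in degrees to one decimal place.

45.7°

n·sin(A/2) = 1.310 × sin 45° = 1.310 × 0.7071 = 0.9263.
D_min = 2·arcsin(0.9263) − 90° = 2 × 67.867° − 90° = 45.733°.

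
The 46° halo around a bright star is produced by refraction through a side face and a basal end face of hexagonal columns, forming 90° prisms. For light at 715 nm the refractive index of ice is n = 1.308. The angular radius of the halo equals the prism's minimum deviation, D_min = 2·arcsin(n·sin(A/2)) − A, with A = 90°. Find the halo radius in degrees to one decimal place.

n·sin(A/2) = 1.308 × sin 45° = 1.308 × 0.7071 = 0.9249.
D_min = 2·arcsin(0.9249) − 90° = 2 × 67.653° − 90° = 45.305°.

45.3°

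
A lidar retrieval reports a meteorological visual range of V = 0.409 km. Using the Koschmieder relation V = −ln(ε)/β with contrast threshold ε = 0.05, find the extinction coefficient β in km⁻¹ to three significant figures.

7.32 km⁻¹

β = −ln(0.05) / V = 2.996 / 0.409 = 7.3245 km⁻¹.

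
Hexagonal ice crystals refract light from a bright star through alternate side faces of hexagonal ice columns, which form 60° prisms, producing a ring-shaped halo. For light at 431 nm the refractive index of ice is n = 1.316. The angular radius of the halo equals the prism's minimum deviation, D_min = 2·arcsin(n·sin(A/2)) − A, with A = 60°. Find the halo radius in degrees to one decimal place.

22.3°

n·sin(A/2) = 1.316 × sin 30° = 1.316 × 0.5000 = 0.6580.
D_min = 2·arcsin(0.6580) − 60° = 2 × 41.148° − 60° = 22.295°.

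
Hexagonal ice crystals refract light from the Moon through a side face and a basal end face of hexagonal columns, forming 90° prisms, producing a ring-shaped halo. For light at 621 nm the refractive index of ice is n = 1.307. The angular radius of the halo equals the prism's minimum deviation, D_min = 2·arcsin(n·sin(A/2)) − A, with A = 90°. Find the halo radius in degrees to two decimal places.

n·sin(A/2) = 1.307 × sin 45° = 1.307 × 0.7071 = 0.9242.
D_min = 2·arcsin(0.9242) − 90° = 2 × 67.546° − 90° = 45.093°.

45.09°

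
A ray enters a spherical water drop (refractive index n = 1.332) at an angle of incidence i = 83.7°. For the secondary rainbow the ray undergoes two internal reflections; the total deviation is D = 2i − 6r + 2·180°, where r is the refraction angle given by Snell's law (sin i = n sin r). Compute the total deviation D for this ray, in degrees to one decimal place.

237.8°

sin r = sin 83.7° / 1.332 = 0.9940/1.332 = 0.7462; r = 48.26°.
D = 2·83.7° − 6·48.26° + 2·180° = 167.40° − 289.58° + 360° = 237.82°.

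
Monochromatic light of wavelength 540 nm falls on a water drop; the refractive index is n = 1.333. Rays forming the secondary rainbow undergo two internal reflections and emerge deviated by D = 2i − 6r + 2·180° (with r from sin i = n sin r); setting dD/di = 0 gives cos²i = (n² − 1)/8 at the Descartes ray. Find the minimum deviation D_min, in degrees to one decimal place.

230.9°

cos²i = (1.77689 − 1)/8 = 0.09711; i = arccos(0.31163) = 71.843°.
sin r = sin 71.843°/1.333 = 0.71283; r = 45.466°.
D_min = 2·71.843° − 6·45.466° + 360° = 230.891°.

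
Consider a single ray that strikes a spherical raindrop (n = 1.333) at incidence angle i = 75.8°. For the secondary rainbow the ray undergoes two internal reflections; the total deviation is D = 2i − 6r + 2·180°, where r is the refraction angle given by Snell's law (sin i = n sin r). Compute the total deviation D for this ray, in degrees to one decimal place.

231.7°

sin r = sin 75.8° / 1.333 = 0.9694/1.333 = 0.7273; r = 46.66°.
D = 2·75.8° − 6·46.66° + 2·180° = 151.60° − 279.95° + 360° = 231.65°.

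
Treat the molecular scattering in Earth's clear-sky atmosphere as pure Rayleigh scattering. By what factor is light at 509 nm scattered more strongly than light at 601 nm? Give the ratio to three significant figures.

Rayleigh scattering ∝ λ⁻⁴, so the ratio of coefficients is the inverse fourth power of the wavelength ratio.
σ(509)/σ(601) = (601/509)⁴ = (1.1807)⁴ = 1.944.

1.94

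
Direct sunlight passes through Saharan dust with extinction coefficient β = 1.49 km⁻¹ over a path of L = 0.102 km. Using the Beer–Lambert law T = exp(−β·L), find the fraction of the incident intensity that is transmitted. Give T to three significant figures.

τ = β·L = 1.49 × 0.102 = 0.1520.
T = exp(−0.1520) = 0.8590.

0.859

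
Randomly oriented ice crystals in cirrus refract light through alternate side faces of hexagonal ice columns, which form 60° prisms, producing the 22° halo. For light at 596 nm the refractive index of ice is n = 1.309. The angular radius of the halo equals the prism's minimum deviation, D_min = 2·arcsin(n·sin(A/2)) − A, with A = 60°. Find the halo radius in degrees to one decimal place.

n·sin(A/2) = 1.309 × sin 30° = 1.309 × 0.5000 = 0.6545.
D_min = 2·arcsin(0.6545) − 60° = 2 × 40.882° − 60° = 21.763°.

21.8°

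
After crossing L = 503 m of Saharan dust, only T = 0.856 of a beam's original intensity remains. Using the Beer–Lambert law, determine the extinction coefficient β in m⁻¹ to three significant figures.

0.000309 m⁻¹

Beer–Lambert: T = exp(−βL) ⇒ β = −ln(T)/L = −ln(0.856)/503 = 0.1555/503 = 0.0003091 m⁻¹.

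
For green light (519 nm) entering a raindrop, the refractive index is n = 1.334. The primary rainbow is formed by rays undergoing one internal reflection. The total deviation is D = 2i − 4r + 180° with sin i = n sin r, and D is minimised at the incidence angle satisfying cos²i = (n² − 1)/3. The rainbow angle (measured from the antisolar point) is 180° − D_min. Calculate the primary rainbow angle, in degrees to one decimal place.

cos²i = (1.77956 − 1)/3 = 0.25985; i = arccos(0.50976) = 59.352°.
sin r = sin 59.352°/1.334 = 0.64492; r = 40.159°.
D_min = 2·59.352° − 4·40.159° + 180° = 138.067°.
Rainbow angle = 180° − D_min = 41.933°.

41.9°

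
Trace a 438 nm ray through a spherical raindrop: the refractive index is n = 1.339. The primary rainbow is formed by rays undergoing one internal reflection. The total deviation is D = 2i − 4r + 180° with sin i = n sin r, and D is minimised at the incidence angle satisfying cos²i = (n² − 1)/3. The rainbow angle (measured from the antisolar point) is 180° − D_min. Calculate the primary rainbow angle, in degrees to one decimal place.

41.2°

cos²i = (1.79292 − 1)/3 = 0.26431; i = arccos(0.51411) = 59.062°.
sin r = sin 59.062°/1.339 = 0.64057; r = 39.834°.
D_min = 2·59.062° − 4·39.834° + 180° = 138.786°.
Rainbow angle = 180° − D_min = 41.214°.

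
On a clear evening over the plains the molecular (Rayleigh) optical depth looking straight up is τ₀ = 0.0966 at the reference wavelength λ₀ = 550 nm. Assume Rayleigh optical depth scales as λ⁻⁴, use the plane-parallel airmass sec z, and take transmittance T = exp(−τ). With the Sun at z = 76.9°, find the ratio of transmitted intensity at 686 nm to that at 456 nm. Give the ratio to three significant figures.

Airmass: sec 76.9° = 4.4121.
τ(686 nm) = 0.0966 × (550/686)⁴ × 4.4121 = 0.0966 × 0.4132 × 4.4121 = 0.1761.
τ(456 nm) = 0.0966 × (550/456)⁴ × 4.4121 = 0.0966 × 2.1164 × 4.4121 = 0.9020.
T(686)/T(456) = exp(τ_B − τ_A) = exp(0.7259) = 2.0666.

2.07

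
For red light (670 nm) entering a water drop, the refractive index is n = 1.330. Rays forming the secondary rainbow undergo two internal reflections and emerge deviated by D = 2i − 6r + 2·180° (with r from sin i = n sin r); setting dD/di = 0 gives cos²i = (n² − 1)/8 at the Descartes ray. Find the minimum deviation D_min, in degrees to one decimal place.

230.1°

cos²i = (1.76890 − 1)/8 = 0.09611; i = arccos(0.31002) = 71.940°.
sin r = sin 71.940°/1.330 = 0.71483; r = 45.630°.
D_min = 2·71.940° − 6·45.630° + 360° = 230.101°.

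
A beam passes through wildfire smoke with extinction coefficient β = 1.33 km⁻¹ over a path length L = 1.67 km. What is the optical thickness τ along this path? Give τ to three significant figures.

2.22

τ = β·L = 1.33 × 1.67 = 2.2211.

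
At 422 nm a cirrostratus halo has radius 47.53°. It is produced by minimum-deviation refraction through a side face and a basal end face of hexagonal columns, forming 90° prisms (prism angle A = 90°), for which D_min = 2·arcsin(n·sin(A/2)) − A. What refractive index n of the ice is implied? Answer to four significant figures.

1.318

Rearranging: n = sin((D_min + A)/2) / sin(A/2).
(D_min + A)/2 = (47.53° + 90°)/2 = 68.765°.
n = sin 68.765° / sin 45° = 0.9321 / 0.7071 = 1.3182.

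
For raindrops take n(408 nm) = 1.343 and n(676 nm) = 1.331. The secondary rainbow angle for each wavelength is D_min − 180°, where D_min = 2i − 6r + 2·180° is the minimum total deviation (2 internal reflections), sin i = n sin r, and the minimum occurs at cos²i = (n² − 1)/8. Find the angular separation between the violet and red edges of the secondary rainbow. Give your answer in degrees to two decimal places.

3.11°

At 408 nm (n = 1.343): cos²i = 0.10046 → i = 71.522°, r = 44.928°, D_min = 233.478°, rainbow angle = 53.478°.
At 676 nm (n = 1.331): cos²i = 0.09645 → i = 71.907°, r = 45.575°, D_min = 230.365°, rainbow angle = 50.365°.
Angular width = |53.478° − 50.365°| = 3.113°.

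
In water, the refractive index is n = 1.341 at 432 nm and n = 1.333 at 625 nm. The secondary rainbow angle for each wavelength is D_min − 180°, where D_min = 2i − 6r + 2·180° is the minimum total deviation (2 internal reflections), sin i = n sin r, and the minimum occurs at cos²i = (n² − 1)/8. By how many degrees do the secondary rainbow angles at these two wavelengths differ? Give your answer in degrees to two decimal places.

At 432 nm (n = 1.341): cos²i = 0.09979 → i = 71.586°, r = 45.034°, D_min = 232.966°, rainbow angle = 52.966°.
At 625 nm (n = 1.333): cos²i = 0.09711 → i = 71.843°, r = 45.466°, D_min = 230.891°, rainbow angle = 50.891°.
Angular width = |52.966° − 50.891°| = 2.075°.

2.08°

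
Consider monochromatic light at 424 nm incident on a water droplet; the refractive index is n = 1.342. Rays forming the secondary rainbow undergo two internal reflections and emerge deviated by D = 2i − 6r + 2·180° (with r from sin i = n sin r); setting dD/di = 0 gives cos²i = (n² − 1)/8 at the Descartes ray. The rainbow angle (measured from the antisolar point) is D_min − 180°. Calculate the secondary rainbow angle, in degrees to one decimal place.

53.2°

cos²i = (1.80096 − 1)/8 = 0.10012; i = arccos(0.31642) = 71.554°.
sin r = sin 71.554°/1.342 = 0.70687; r = 44.981°.
D_min = 2·71.554° − 6·44.981° + 360° = 233.222°.
Rainbow angle = D_min − 180° = 53.222°.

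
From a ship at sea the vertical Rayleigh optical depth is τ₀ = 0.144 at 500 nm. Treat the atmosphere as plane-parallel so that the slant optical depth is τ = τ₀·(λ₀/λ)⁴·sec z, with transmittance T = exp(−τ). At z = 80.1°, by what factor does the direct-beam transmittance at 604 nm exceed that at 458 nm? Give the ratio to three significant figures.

Airmass: sec 80.1° = 5.8164.
τ(604 nm) = 0.144 × (500/604)⁴ × 5.8164 = 0.144 × 0.4696 × 5.8164 = 0.3933.
τ(458 nm) = 0.144 × (500/458)⁴ × 5.8164 = 0.144 × 1.4204 × 5.8164 = 1.1897.
T(604)/T(458) = exp(τ_B − τ_A) = exp(0.7964) = 2.2175.

2.22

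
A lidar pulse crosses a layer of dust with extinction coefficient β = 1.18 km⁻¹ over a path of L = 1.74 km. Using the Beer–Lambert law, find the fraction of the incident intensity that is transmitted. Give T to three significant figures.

τ = β·L = 1.18 × 1.74 = 2.0532.
T = exp(−2.0532) = 0.1283.

0.128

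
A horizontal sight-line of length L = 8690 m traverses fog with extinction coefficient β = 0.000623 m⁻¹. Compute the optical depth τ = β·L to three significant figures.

τ = β·L = 0.000623 × 8690 = 5.4139.

5.41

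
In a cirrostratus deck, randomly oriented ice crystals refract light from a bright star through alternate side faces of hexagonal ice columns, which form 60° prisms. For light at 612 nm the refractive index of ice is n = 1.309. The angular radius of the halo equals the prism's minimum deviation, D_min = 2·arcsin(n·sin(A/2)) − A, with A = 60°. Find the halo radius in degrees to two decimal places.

21.76°

n·sin(A/2) = 1.309 × sin 30° = 1.309 × 0.5000 = 0.6545.
D_min = 2·arcsin(0.6545) − 60° = 2 × 40.882° − 60° = 21.763°.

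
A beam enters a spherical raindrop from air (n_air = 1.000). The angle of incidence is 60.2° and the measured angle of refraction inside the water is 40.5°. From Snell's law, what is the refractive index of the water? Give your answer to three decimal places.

1.336

n = sin θ_i / sin θ_r = sin 60.2° / sin 40.5° = 0.8678 / 0.6494 = 1.3362.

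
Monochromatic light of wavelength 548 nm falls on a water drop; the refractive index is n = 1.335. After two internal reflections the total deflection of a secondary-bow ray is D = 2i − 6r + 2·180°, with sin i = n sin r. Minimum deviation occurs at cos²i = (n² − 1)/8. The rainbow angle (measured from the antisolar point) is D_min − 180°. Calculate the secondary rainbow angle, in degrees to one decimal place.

51.4°

cos²i = (1.78222 − 1)/8 = 0.09778; i = arccos(0.31269) = 71.778°.
sin r = sin 71.778°/1.335 = 0.71150; r = 45.357°.
D_min = 2·71.778° − 6·45.357° + 360° = 231.414°.
Rainbow angle = D_min − 180° = 51.414°.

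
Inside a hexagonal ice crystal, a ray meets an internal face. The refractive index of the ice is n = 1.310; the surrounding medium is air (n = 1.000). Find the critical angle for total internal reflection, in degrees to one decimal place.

sin θ_c = n_air / n = 1.000 / 1.310 = 0.7634.
θ_c = arcsin(0.7634) = 49.76°.

49.8°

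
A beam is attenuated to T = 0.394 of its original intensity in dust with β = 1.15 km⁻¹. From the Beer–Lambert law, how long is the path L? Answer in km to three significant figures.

0.810 km

Beer–Lambert: T = exp(−βL) ⇒ L = −ln(T)/β = −ln(0.394)/1.15 = 0.9314/1.15 = 0.8099 km.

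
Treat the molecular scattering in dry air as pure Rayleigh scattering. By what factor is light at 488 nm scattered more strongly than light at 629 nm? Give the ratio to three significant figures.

Rayleigh scattering ∝ λ⁻⁴, so the ratio of coefficients is the inverse fourth power of the wavelength ratio.
σ(488)/σ(629) = (629/488)⁴ = (1.2889)⁴ = 2.76.

2.76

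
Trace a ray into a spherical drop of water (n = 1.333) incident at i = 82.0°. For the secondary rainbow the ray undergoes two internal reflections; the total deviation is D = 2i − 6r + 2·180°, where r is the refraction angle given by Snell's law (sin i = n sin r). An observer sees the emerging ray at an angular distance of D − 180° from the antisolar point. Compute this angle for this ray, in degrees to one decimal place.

56.1°

sin r = sin 82.0° / 1.333 = 0.9903/1.333 = 0.7429; r = 47.98°.
D = 2·82.0° − 6·47.98° + 2·180° = 164.00° − 287.87° + 360° = 236.13°.
Angle from antisolar point = D − 180° = 56.13°.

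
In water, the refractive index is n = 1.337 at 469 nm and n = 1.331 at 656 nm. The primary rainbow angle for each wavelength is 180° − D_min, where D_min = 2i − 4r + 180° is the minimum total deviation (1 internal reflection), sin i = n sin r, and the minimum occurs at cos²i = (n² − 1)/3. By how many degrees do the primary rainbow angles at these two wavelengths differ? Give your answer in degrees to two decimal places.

0.87°

At 469 nm (n = 1.337): cos²i = 0.26252 → i = 59.178°, r = 39.964°, D_min = 138.500°, rainbow angle = 41.500°.
At 656 nm (n = 1.331): cos²i = 0.25719 → i = 59.527°, r = 40.356°, D_min = 137.630°, rainbow angle = 42.370°.
Angular width = |41.500° − 42.370°| = 0.870°.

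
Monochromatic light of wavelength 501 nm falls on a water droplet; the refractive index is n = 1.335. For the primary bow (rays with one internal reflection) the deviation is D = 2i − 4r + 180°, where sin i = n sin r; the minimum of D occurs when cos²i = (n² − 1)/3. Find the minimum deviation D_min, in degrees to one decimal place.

138.2°

cos²i = (1.78222 − 1)/3 = 0.26074; i = arccos(0.51063) = 59.294°.
sin r = sin 59.294°/1.335 = 0.64405; r = 40.094°.
D_min = 2·59.294° − 4·40.094° + 180° = 138.212°.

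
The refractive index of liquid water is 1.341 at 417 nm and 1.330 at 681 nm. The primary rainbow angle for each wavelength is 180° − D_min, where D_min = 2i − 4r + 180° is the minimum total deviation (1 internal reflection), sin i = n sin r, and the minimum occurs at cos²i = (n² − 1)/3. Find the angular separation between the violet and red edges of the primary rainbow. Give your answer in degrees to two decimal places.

At 417 nm (n = 1.341): cos²i = 0.26609 → i = 58.946°, r = 39.705°, D_min = 139.071°, rainbow angle = 40.929°.
At 681 nm (n = 1.330): cos²i = 0.25630 → i = 59.585°, r = 40.422°, D_min = 137.484°, rainbow angle = 42.516°.
Angular width = |40.929° − 42.516°| = 1.588°.

1.59°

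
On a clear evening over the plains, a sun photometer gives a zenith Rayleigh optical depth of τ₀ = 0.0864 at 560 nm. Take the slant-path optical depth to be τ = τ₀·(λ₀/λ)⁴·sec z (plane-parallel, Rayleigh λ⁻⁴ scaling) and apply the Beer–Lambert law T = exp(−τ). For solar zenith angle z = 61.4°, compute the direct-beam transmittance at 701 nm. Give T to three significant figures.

0.929

sec 61.4° = 2.0890.
τ = 0.0864 × (560/701)⁴ × 2.0890 = 0.0864 × 0.4073 × 2.0890 = 0.0735.
T = exp(−0.0735) = 0.9291.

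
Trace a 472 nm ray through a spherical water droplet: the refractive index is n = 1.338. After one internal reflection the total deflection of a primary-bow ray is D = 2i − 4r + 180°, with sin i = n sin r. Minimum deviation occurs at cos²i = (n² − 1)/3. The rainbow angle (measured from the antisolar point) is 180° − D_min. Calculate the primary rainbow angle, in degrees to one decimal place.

41.4°

cos²i = (1.79024 − 1)/3 = 0.26341; i = arccos(0.51324) = 59.120°.
sin r = sin 59.120°/1.338 = 0.64144; r = 39.899°.
D_min = 2·59.120° − 4·39.899° + 180° = 138.643°.
Rainbow angle = 180° − D_min = 41.357°.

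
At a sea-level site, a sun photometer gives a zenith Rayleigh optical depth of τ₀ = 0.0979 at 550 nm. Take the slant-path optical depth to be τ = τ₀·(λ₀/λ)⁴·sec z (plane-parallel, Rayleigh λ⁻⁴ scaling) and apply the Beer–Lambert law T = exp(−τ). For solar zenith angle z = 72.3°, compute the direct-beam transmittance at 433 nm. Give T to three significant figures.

sec 72.3° = 3.2891.
τ = 0.0979 × (550/433)⁴ × 3.2891 = 0.0979 × 2.6031 × 3.2891 = 0.8382.
T = exp(−0.8382) = 0.4325.

0.432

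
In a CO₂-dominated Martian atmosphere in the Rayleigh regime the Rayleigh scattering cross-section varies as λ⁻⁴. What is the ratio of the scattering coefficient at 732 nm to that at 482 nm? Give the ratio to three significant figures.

Rayleigh scattering ∝ λ⁻⁴, so the ratio of coefficients is the inverse fourth power of the wavelength ratio.
σ(732)/σ(482) = (482/732)⁴ = (0.6585)⁴ = 0.188.

0.188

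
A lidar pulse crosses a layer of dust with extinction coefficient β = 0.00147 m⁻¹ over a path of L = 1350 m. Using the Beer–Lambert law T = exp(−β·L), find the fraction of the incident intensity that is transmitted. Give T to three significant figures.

τ = β·L = 0.00147 × 1350 = 1.9845.
T = exp(−1.9845) = 0.1374.

0.137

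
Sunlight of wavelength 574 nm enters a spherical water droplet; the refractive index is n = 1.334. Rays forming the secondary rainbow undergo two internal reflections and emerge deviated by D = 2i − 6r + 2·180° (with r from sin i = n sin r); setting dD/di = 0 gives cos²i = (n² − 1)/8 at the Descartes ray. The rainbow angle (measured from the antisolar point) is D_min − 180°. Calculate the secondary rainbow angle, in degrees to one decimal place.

cos²i = (1.77956 − 1)/8 = 0.09744; i = arccos(0.31216) = 71.810°.
sin r = sin 71.810°/1.334 = 0.71217; r = 45.411°.
D_min = 2·71.810° − 6·45.411° + 360° = 231.153°.
Rainbow angle = D_min − 180° = 51.153°.

51.2°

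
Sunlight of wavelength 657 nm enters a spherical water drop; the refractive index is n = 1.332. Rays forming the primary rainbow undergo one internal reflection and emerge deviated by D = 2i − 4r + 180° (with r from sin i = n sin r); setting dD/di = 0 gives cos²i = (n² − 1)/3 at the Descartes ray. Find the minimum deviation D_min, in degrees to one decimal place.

137.8°

cos²i = (1.77422 − 1)/3 = 0.25807; i = arccos(0.50801) = 59.469°.
sin r = sin 59.469°/1.332 = 0.64666; r = 40.290°.
D_min = 2·59.469° − 4·40.290° + 180° = 137.776°.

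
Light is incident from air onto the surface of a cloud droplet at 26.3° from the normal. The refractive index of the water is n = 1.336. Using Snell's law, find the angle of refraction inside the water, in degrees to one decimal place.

19.4°

Snell: sin θ_r = sin θ_i / n = sin 26.3° / 1.336 = 0.4431 / 1.336 = 0.3316.
θ_r = arcsin(0.3316) = 19.37°.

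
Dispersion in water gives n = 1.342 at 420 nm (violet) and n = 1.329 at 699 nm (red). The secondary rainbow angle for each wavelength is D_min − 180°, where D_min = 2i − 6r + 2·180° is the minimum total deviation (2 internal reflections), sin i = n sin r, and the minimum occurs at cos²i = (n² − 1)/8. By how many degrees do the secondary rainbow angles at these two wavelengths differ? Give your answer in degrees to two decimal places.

At 420 nm (n = 1.342): cos²i = 0.10012 → i = 71.554°, r = 44.981°, D_min = 233.222°, rainbow angle = 53.222°.
At 699 nm (n = 1.329): cos²i = 0.09578 → i = 71.972°, r = 45.685°, D_min = 229.837°, rainbow angle = 49.837°.
Angular width = |53.222° − 49.837°| = 3.385°.

3.39°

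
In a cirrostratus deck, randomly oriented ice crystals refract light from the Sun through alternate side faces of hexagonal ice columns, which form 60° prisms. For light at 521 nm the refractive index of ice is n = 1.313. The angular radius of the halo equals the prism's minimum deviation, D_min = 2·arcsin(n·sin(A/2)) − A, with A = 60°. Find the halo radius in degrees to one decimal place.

22.1°

n·sin(A/2) = 1.313 × sin 30° = 1.313 × 0.5000 = 0.6565.
D_min = 2·arcsin(0.6565) − 60° = 2 × 41.033° − 60° = 22.067°.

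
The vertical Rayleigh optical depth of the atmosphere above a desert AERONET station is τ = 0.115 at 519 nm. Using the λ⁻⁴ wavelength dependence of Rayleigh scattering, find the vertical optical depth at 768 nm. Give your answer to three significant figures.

τ(768 nm) = τ(519 nm) × (519/768)⁴ = 0.115 × (0.6758)⁴ = 0.115 × 0.2086 = 0.0240.

0.0240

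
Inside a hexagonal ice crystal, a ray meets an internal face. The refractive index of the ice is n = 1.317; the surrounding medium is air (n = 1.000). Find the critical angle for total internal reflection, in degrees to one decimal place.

sin θ_c = n_air / n = 1.000 / 1.317 = 0.7593.
θ_c = arcsin(0.7593) = 49.40°.

49.4°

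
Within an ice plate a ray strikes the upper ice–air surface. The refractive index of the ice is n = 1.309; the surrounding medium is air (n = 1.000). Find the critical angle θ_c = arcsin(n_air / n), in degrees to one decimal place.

49.8°

sin θ_c = n_air / n = 1.000 / 1.309 = 0.7639.
θ_c = arcsin(0.7639) = 49.81°.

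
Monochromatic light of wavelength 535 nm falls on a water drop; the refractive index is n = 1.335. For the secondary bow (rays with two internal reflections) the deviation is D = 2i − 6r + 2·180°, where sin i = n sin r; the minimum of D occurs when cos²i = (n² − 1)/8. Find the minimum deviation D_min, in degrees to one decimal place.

cos²i = (1.78222 − 1)/8 = 0.09778; i = arccos(0.31269) = 71.778°.
sin r = sin 71.778°/1.335 = 0.71150; r = 45.357°.
D_min = 2·71.778° − 6·45.357° + 360° = 231.414°.

231.4°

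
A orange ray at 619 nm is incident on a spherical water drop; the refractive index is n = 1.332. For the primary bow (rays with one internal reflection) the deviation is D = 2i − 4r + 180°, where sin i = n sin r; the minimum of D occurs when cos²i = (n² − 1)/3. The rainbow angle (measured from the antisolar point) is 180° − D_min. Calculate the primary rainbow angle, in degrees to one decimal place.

cos²i = (1.77422 − 1)/3 = 0.25807; i = arccos(0.50801) = 59.469°.
sin r = sin 59.469°/1.332 = 0.64666; r = 40.290°.
D_min = 2·59.469° − 4·40.290° + 180° = 137.776°.
Rainbow angle = 180° − D_min = 42.224°.

42.2°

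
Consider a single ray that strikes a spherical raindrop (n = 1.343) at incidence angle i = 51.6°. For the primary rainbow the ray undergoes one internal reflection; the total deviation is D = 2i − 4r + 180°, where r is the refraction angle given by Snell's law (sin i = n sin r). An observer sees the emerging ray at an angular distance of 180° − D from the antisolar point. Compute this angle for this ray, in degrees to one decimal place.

sin r = sin 51.6° / 1.343 = 0.7837/1.343 = 0.5835; r = 35.70°.
D = 2·51.6° − 4·35.70° + 180° = 103.20° − 142.80° + 180° = 140.40°.
Angle from antisolar point = 180° − D = 39.60°.

39.6°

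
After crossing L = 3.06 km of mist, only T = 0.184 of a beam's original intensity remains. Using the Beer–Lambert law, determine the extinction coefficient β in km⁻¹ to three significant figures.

0.553 km⁻¹

Beer–Lambert: T = exp(−βL) ⇒ β = −ln(T)/L = −ln(0.184)/3.06 = 1.6928/3.06 = 0.5532 km⁻¹.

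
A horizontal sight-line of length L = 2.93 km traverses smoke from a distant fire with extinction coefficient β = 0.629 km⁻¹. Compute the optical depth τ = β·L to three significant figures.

1.84

τ = β·L = 0.629 × 2.93 = 1.8430.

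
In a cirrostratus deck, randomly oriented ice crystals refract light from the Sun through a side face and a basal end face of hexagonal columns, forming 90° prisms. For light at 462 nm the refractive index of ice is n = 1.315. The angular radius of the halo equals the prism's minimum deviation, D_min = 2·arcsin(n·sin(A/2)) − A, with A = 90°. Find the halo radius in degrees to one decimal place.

n·sin(A/2) = 1.315 × sin 45° = 1.315 × 0.7071 = 0.9298.
D_min = 2·arcsin(0.9298) − 90° = 2 × 68.411° − 90° = 46.821°.

46.8°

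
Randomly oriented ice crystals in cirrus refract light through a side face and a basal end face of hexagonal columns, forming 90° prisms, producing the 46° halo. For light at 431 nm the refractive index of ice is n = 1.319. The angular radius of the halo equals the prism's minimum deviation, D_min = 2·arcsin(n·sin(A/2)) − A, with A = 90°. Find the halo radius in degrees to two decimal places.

47.71°

n·sin(A/2) = 1.319 × sin 45° = 1.319 × 0.7071 = 0.9327.
D_min = 2·arcsin(0.9327) − 90° = 2 × 68.856° − 90° = 47.711°.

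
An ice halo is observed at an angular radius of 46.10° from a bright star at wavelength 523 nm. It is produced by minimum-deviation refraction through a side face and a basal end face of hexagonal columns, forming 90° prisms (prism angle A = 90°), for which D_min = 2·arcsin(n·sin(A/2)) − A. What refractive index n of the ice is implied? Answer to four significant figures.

1.312

Rearranging: n = sin((D_min + A)/2) / sin(A/2).
(D_min + A)/2 = (46.10° + 90°)/2 = 68.050°.
n = sin 68.050° / sin 45° = 0.9275 / 0.7071 = 1.3117.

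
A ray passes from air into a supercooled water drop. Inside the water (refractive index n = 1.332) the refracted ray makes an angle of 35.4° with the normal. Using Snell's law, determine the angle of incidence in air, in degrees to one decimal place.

50.5°

Snell: sin θ_i = n · sin θ_r = 1.332 × sin 35.4° = 1.332 × 0.5793 = 0.7716.
θ_i = arcsin(0.7716) = 50.50°.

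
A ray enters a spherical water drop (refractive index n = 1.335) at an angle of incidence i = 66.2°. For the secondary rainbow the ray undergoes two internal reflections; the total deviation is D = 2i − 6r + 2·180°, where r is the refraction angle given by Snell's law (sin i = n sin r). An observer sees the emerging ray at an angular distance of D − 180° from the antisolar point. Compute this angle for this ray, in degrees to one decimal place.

sin r = sin 66.2° / 1.335 = 0.9150/1.335 = 0.6854; r = 43.26°.
D = 2·66.2° − 6·43.26° + 2·180° = 132.40° − 259.58° + 360° = 232.82°.
Angle from antisolar point = D − 180° = 52.82°.

52.8°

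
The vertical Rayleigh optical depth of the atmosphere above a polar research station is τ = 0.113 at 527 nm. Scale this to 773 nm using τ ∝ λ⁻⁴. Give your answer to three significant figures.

τ(773 nm) = τ(527 nm) × (527/773)⁴ = 0.113 × (0.6818)⁴ = 0.113 × 0.2160 = 0.0244.

0.0244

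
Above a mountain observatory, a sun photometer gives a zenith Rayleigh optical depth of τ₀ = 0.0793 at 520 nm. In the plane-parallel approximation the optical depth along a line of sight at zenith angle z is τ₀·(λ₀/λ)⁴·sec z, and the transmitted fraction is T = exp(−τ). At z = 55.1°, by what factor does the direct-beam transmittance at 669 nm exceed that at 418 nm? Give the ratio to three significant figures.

1.32

Airmass: sec 55.1° = 1.7478.
τ(669 nm) = 0.0793 × (520/669)⁴ × 1.7478 = 0.0793 × 0.3650 × 1.7478 = 0.0506.
τ(418 nm) = 0.0793 × (520/418)⁴ × 1.7478 = 0.0793 × 2.3950 × 1.7478 = 0.3320.
T(669)/T(418) = exp(τ_B − τ_A) = exp(0.2814) = 1.3249.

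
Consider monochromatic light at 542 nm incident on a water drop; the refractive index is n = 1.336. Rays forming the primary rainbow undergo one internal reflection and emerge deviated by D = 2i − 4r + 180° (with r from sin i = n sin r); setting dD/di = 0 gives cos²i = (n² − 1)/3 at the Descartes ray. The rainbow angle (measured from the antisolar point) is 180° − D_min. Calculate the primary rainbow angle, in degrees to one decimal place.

41.6°

cos²i = (1.78490 − 1)/3 = 0.26163; i = arccos(0.51150) = 59.236°.
sin r = sin 59.236°/1.336 = 0.64318; r = 40.029°.
D_min = 2·59.236° − 4·40.029° + 180° = 138.356°.
Rainbow angle = 180° − D_min = 41.644°.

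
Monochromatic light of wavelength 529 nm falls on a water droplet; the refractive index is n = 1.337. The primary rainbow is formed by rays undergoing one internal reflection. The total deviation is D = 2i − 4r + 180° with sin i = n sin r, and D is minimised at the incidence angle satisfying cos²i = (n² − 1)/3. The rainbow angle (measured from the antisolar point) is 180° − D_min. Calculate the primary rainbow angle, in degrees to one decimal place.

41.5°

cos²i = (1.78757 − 1)/3 = 0.26252; i = arccos(0.51237) = 59.178°.
sin r = sin 59.178°/1.337 = 0.64231; r = 39.964°.
D_min = 2·59.178° − 4·39.964° + 180° = 138.500°.
Rainbow angle = 180° − D_min = 41.500°.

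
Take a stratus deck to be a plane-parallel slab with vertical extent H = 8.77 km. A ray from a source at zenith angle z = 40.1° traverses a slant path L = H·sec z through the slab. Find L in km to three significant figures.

sec z = 1/cos 40.1° = 1.3073.
L = 8.77 × 1.3073 = 11.465 km.

11.5 km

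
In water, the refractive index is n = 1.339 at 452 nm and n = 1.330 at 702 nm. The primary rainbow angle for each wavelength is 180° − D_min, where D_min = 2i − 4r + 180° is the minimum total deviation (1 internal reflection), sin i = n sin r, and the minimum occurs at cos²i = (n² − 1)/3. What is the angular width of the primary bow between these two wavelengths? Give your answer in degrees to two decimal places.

At 452 nm (n = 1.339): cos²i = 0.26431 → i = 59.062°, r = 39.834°, D_min = 138.786°, rainbow angle = 41.214°.
At 702 nm (n = 1.330): cos²i = 0.25630 → i = 59.585°, r = 40.422°, D_min = 137.484°, rainbow angle = 42.516°.
Angular width = |41.214° − 42.516°| = 1.303°.

1.30°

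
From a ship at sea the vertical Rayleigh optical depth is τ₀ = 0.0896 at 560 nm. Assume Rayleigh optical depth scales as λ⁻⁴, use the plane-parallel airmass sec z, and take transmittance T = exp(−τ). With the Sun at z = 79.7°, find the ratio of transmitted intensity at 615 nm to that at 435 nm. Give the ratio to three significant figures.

Airmass: sec 79.7° = 5.5928.
τ(615 nm) = 0.0896 × (560/615)⁴ × 5.5928 = 0.0896 × 0.6875 × 5.5928 = 0.3445.
τ(435 nm) = 0.0896 × (560/435)⁴ × 5.5928 = 0.0896 × 2.7466 × 5.5928 = 1.3764.
T(615)/T(435) = exp(τ_B − τ_A) = exp(1.0319) = 2.8063.

2.81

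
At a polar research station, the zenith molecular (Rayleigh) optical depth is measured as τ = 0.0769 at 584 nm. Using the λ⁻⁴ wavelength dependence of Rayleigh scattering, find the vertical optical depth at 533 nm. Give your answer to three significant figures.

0.111

τ(533 nm) = τ(584 nm) × (584/533)⁴ = 0.0769 × (1.0957)⁴ = 0.0769 × 1.4413 = 0.1108.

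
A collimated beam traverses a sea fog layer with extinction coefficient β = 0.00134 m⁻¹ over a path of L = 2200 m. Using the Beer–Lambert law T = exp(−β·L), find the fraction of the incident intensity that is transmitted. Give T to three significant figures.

0.0524

τ = β·L = 0.00134 × 2200 = 2.9480.
T = exp(−2.9480) = 0.0524.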